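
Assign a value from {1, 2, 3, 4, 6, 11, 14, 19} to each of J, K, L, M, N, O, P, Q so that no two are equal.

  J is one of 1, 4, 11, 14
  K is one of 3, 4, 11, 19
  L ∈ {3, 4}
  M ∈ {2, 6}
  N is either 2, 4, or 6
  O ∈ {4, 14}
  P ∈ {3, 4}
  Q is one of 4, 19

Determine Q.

19

Among the 8 variables, 1 fits only J (and all 8 values in {1, 2, 3, 4, 6, 11, 14, 19} must be used), so J = 1.
The 7 still-open variables together cover exactly {2, 3, 4, 6, 11, 14, 19} — 7 values for 7 variables — and 11 appears only in K's list, so K = 11.
Among the 6 still-open variables, 14 fits only O (and all 6 values in {2, 3, 4, 6, 14, 19} must be used), so O = 14.
The 5 still-open variables draw from only 5 values {2, 3, 4, 6, 19}, so each is used; only Q can be 19, hence Q = 19.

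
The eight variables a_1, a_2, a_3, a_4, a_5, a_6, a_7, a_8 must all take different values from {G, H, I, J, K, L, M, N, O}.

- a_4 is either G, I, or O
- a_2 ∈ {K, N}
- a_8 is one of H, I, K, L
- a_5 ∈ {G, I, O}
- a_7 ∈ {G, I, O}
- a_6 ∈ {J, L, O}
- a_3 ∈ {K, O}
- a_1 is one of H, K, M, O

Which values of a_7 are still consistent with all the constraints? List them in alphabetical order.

G, I, O

a_4, a_5, a_7 between them cover only {G, I, O} — a naked triple. Remove those values from a_1, a_3, a_6, a_8.
a_3 has just one choice, so a_3 = K. Eliminate K elsewhere: a_1, a_2, a_8.
That leaves a_2 = N.
No further eliminations apply; a_7 can still be any of G, I, O.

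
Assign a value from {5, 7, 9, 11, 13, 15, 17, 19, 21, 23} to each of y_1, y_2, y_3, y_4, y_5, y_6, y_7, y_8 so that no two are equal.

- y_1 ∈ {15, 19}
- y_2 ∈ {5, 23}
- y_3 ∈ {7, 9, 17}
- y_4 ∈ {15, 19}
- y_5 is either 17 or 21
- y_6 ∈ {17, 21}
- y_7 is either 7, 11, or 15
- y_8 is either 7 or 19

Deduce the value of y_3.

9

The 2 variables y_1 and y_4 are confined to {15, 19}, which locks those values in; drop them from y_7, y_8.
y_8 must be 7 (only option left). Strike 7 from y_3, y_7.
y_7 has just one choice, so y_7 = 11.
y_5 and y_6 share exactly the 2 values {17, 21}; by pigeonhole those values go to them, so strike 17, 21 from y_3.
So y_3 = 9.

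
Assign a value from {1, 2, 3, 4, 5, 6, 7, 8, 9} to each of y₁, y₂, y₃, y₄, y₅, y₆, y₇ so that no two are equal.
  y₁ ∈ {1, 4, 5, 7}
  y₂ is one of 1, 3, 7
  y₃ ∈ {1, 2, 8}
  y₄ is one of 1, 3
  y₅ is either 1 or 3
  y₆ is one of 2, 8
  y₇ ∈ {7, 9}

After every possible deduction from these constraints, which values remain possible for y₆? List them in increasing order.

The 2 variables y₄ and y₅ are confined to {1, 3}, which locks those values in; drop them from y₁, y₂, y₃.
That leaves y₂ = 7. So y₁, y₇ can't be 7.
y₇ must be 9 (only option left).
No further eliminations apply; y₆ can still be any of 2, 8.

2, 8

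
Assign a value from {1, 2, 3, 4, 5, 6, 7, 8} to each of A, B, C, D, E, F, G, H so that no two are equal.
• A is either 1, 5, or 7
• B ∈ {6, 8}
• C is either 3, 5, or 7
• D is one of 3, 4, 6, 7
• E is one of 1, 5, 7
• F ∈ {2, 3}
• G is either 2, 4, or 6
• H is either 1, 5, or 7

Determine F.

2

The 8 variables together cover exactly {1, 2, 3, 4, 5, 6, 7, 8} — 8 values for 8 variables — and 8 appears only in B's list, so B = 8.
A, E, H share exactly the 3 values {1, 5, 7}; by pigeonhole those values go to them, so strike 1, 5, 7 from C, D.
That leaves C = 3. Remove 3 from D, F.
So F = 2.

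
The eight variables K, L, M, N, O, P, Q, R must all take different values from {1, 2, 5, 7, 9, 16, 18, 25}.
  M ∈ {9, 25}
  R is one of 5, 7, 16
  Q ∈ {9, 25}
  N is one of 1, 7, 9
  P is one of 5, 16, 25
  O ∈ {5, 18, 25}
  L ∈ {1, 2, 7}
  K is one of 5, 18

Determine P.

The 8 variables together cover exactly {1, 2, 5, 7, 9, 16, 18, 25} — 8 values for 8 variables — and 2 appears only in L's list, so L = 2.
The 7 still-open variables draw from only 7 values {1, 5, 7, 9, 16, 18, 25}, so each is used; only N can be 1, hence N = 1.
The 6 still-open variables together cover exactly {5, 7, 9, 16, 18, 25} — 6 values for 6 variables — and 7 appears only in R's list, so R = 7.
Among the 5 still-open variables, 16 fits only P (and all 5 values in {5, 9, 16, 18, 25} must be used), so P = 16.

16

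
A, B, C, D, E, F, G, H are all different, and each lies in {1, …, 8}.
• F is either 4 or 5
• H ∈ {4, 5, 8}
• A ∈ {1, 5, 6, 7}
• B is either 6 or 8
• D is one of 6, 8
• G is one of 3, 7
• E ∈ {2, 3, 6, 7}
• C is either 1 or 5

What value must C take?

The 8 variables draw from only 8 values {1, 2, 3, 4, 5, 6, 7, 8}, so each is used; only E can be 2, hence E = 2.
Among the 7 still-open variables, 3 fits only G (and all 7 values in {1, 3, 4, 5, 6, 7, 8} must be used), so G = 3.
The 6 still-open variables together cover exactly {1, 4, 5, 6, 7, 8} — 6 values for 6 variables — and 7 appears only in A's list, so A = 7.
The 5 still-open variables draw from only 5 values {1, 4, 5, 6, 8}, so each is used; only C can be 1, hence C = 1.

1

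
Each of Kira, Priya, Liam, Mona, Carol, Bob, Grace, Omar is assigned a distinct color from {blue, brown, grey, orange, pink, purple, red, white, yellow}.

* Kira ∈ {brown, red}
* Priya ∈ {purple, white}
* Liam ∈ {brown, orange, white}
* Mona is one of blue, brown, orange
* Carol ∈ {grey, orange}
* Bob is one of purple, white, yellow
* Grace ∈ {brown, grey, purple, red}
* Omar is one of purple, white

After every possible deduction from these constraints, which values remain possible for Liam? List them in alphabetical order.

Among the 8 variables, blue fits only Mona (and all 8 values in {blue, brown, grey, orange, purple, red, white, yellow} must be used), so Mona = blue.
The 7 still-open variables draw from only 7 values {brown, grey, orange, purple, red, white, yellow}, so each is used; only Bob can be yellow, hence Bob = yellow.
The 2 variables Priya and Omar are confined to {purple, white}, which locks those values in; drop them from Liam, Grace.
No further eliminations apply; Liam can still be any of brown, orange.

brown, orange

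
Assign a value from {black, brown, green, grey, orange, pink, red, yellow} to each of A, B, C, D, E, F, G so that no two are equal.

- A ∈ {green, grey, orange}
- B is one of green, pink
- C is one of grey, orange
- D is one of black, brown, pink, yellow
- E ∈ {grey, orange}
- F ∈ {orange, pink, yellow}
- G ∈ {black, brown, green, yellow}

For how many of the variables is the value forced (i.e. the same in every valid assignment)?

3

The 2 variables C and E are confined to {grey, orange}, which locks those values in; drop them from A, F.
That leaves A = green. Strike green from B, G.
B must be pink (only option left). Strike pink from D, F.
F has just one choice, so F = yellow. Eliminate yellow elsewhere: D, G.
Determined: A=green, B=pink, F=yellow. The other variables each still have more than one consistent value. That makes 3.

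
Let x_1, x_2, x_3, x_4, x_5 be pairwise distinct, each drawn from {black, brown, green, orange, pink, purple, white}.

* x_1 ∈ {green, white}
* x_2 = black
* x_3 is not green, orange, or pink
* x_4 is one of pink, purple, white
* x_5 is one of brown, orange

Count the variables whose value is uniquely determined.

1

x_2's domain is down to {black}, so x_2 = black. Remove black from x_3.
Determined: x_2=black. The other variables each still have more than one consistent value. That makes 1.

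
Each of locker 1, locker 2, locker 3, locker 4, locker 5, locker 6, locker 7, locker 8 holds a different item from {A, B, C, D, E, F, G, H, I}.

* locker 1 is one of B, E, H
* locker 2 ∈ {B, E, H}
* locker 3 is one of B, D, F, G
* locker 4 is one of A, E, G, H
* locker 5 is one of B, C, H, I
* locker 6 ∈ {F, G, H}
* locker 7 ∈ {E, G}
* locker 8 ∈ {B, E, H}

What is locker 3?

D

The 3 variables locker 1, locker 2, locker 8 are confined to {B, E, H}, which locks those values in; drop them from locker 3, locker 4, locker 5, locker 6, locker 7.
locker 7 must be G (only option left). Eliminate G elsewhere: locker 3, locker 4, locker 6.
locker 4's domain is down to {A}, so locker 4 = A.
That leaves locker 6 = F. Eliminate F elsewhere: locker 3.
So locker 3 = D.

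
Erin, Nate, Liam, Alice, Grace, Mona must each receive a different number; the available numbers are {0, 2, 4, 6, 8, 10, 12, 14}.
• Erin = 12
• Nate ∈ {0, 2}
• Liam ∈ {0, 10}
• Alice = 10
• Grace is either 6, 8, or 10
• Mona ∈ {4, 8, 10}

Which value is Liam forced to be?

0

Erin must be 12 (only option left).
Alice must be 10 (only option left). Remove 10 from Liam, Grace, Mona.
So Liam = 0.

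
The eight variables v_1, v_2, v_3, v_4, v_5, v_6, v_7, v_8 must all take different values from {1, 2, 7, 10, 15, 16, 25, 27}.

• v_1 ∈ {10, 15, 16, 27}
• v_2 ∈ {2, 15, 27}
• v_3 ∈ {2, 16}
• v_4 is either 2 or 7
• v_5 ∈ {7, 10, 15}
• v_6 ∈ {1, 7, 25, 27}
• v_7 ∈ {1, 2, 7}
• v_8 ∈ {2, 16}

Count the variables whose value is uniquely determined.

3

Among the 8 variables, 25 fits only v_6 (and all 8 values in {1, 2, 7, 10, 15, 16, 25, 27} must be used), so v_6 = 25.
The 7 still-open variables together cover exactly {1, 2, 7, 10, 15, 16, 27} — 7 values for 7 variables — and 1 appears only in v_7's list, so v_7 = 1.
v_3 and v_8 between them cover only {2, 16} — a naked pair. Remove those values from v_1, v_2, v_4.
v_4's domain is down to {7}, so v_4 = 7. Strike 7 from v_5.
Determined: v_4=7, v_6=25, v_7=1. The other variables each still have more than one consistent value. That makes 3.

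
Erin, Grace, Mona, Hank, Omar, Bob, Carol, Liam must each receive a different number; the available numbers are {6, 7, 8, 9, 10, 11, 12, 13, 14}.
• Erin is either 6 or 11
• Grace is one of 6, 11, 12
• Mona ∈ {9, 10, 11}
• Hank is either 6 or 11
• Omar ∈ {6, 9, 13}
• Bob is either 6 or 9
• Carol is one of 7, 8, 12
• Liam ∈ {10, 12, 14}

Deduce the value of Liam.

Erin and Hank share exactly the 2 values {6, 11}; by pigeonhole those values go to them, so strike 6, 11 from Grace, Mona, Omar, Bob.
Grace must be 12 (only option left). Strike 12 from Carol, Liam.
Bob must be 9 (only option left). So Mona, Omar can't be 9.
Mona's domain is down to {10}, so Mona = 10. Remove 10 from Liam.
So Liam = 14.

14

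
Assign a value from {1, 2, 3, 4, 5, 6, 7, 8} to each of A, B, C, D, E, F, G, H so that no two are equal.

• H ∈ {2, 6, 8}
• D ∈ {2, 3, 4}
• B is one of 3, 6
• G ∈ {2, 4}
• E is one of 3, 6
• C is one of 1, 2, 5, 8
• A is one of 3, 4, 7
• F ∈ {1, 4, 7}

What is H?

8

Among the 8 variables, 5 fits only C (and all 8 values in {1, 2, 3, 4, 5, 6, 7, 8} must be used), so C = 5.
Among the 7 still-open variables, 1 fits only F (and all 7 values in {1, 2, 3, 4, 6, 7, 8} must be used), so F = 1.
The 6 still-open variables together cover exactly {2, 3, 4, 6, 7, 8} — 6 values for 6 variables — and 7 appears only in A's list, so A = 7.
The 5 still-open variables draw from only 5 values {2, 3, 4, 6, 8}, so each is used; only H can be 8, hence H = 8.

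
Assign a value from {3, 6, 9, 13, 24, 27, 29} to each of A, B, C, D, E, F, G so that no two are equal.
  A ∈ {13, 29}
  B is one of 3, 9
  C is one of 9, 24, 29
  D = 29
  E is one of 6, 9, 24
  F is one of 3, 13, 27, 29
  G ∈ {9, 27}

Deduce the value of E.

D has just one choice, so D = 29. Remove 29 from A, C, F.
A's domain is down to {13}, so A = 13. Strike 13 from F.
The 5 still-open variables draw from only 5 values {3, 6, 9, 24, 27}, so each is used; only E can be 6, hence E = 6.

6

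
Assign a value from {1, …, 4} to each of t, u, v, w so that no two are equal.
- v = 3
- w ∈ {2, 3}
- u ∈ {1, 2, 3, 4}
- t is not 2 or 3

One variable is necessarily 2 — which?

v's domain is down to {3}, so v = 3. So u, w can't be 3.
So 2 goes to w.

w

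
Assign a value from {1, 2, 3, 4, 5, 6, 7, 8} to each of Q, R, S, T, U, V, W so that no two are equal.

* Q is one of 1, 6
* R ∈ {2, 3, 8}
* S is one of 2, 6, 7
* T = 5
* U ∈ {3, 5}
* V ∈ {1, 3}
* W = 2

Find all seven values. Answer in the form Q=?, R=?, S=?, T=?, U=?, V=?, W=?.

Q=6, R=8, S=7, T=5, U=3, V=1, W=2

T must be 5 (only option left). Eliminate 5 elsewhere: U.
That leaves U = 3. Strike 3 from R, V.
V has just one choice, so V = 1. Eliminate 1 elsewhere: Q.
That leaves W = 2. Strike 2 from R, S.
Q must be 6 (only option left). Remove 6 from S.
R has just one choice, so R = 8.
S has just one choice, so S = 7.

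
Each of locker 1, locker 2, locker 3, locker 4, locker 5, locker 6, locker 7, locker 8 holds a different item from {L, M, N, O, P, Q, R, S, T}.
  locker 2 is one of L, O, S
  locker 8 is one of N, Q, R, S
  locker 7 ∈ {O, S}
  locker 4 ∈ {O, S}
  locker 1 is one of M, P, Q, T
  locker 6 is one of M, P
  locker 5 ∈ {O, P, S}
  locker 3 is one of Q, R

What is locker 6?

M

The 2 variables locker 4 and locker 7 are confined to {O, S}, which locks those values in; drop them from locker 2, locker 5, locker 8.
locker 2 must be L (only option left).
That leaves locker 5 = P. Remove P from locker 1, locker 6.
So locker 6 = M.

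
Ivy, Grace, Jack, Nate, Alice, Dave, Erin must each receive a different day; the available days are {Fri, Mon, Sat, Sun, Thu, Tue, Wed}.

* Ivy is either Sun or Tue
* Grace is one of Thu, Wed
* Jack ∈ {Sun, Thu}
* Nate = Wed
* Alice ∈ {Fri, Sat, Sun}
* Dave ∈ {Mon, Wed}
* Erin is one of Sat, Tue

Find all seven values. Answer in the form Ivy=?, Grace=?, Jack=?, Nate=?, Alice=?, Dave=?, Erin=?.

Ivy=Tue, Grace=Thu, Jack=Sun, Nate=Wed, Alice=Fri, Dave=Mon, Erin=Sat

Nate has just one choice, so Nate = Wed. So Grace, Dave can't be Wed.
Dave has just one choice, so Dave = Mon.
Grace's domain is down to {Thu}, so Grace = Thu. Eliminate Thu elsewhere: Jack.
Jack has just one choice, so Jack = Sun. Strike Sun from Ivy, Alice.
That leaves Ivy = Tue. Strike Tue from Erin.
Erin's domain is down to {Sat}, so Erin = Sat. Strike Sat from Alice.
Alice must be Fri (only option left).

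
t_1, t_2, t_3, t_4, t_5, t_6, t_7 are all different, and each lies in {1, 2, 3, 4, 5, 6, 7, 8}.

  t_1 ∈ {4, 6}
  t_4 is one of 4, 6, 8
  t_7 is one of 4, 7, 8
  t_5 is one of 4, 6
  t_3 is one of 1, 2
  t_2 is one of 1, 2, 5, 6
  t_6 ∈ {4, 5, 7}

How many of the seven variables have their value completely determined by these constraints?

t_1 and t_5 between them cover only {4, 6} — a naked pair. Remove those values from t_2, t_4, t_6, t_7.
t_4 must be 8 (only option left). So t_7 can't be 8.
t_7 must be 7 (only option left). Strike 7 from t_6.
t_6's domain is down to {5}, so t_6 = 5. So t_2 can't be 5.
Determined: t_4=8, t_6=5, t_7=7. The other variables each still have more than one consistent value. That makes 3.

3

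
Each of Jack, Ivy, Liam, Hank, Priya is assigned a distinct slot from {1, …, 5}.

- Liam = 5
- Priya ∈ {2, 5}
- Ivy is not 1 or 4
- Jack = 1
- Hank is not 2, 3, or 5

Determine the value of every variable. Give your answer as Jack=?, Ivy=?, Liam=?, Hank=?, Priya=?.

Jack's domain is down to {1}, so Jack = 1. Strike 1 from Hank.
Liam must be 5 (only option left). Eliminate 5 elsewhere: Ivy, Priya.
That leaves Hank = 4.
Priya must be 2 (only option left). So Ivy can't be 2.
Ivy's domain is down to {3}, so Ivy = 3.

Jack=1, Ivy=3, Liam=5, Hank=4, Priya=2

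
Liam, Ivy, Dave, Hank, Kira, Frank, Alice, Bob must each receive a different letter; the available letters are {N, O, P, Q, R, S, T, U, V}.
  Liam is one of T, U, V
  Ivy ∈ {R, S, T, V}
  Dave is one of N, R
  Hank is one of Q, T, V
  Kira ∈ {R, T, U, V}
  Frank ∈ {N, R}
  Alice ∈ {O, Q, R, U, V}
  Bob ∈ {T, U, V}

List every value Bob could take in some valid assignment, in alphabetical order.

T, U, V

The 8 variables draw from only 8 values {N, O, Q, R, S, T, U, V}, so each is used; only Alice can be O, hence Alice = O.
The 7 still-open variables together cover exactly {N, Q, R, S, T, U, V} — 7 values for 7 variables — and Q appears only in Hank's list, so Hank = Q.
The 6 still-open variables draw from only 6 values {N, R, S, T, U, V}, so each is used; only Ivy can be S, hence Ivy = S.
Dave and Frank between them cover only {N, R} — a naked pair. Remove those values from Kira.
No further eliminations apply; Bob can still be any of T, U, V.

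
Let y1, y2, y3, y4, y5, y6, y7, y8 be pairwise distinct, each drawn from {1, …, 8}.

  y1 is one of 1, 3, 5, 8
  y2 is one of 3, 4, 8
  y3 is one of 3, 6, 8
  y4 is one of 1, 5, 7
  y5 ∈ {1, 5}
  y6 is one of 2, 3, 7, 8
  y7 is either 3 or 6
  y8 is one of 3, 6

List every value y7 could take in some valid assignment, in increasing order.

Among the 8 variables, 2 fits only y6 (and all 8 values in {1, 2, 3, 4, 5, 6, 7, 8} must be used), so y6 = 2.
Among the 7 still-open variables, 4 fits only y2 (and all 7 values in {1, 3, 4, 5, 6, 7, 8} must be used), so y2 = 4.
The 6 still-open variables draw from only 6 values {1, 3, 5, 6, 7, 8}, so each is used; only y4 can be 7, hence y4 = 7.
The 2 variables y7 and y8 are confined to {3, 6}, which locks those values in; drop them from y1, y3.
y3's domain is down to {8}, so y3 = 8. Eliminate 8 elsewhere: y1.
No further eliminations apply; y7 can still be any of 3, 6.

3, 6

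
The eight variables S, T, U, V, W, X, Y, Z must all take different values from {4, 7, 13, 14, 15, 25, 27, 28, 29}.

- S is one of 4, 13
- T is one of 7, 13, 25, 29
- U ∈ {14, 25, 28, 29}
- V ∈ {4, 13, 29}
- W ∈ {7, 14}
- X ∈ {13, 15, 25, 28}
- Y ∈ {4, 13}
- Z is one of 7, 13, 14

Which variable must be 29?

Among the 8 variables, 15 fits only X (and all 8 values in {4, 7, 13, 14, 15, 25, 28, 29} must be used), so X = 15.
Among the 7 still-open variables, 28 fits only U (and all 7 values in {4, 7, 13, 14, 25, 28, 29} must be used), so U = 28.
Among the 6 still-open variables, 25 fits only T (and all 6 values in {4, 7, 13, 14, 25, 29} must be used), so T = 25.
Among the 5 still-open variables, 29 fits only V (and all 5 values in {4, 7, 13, 14, 29} must be used), so V = 29.

V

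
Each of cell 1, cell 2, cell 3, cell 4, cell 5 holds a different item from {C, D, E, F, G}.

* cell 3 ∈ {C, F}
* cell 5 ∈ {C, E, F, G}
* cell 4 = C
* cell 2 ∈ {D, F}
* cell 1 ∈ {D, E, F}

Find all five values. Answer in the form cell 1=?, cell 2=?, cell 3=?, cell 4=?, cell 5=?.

cell 1=E, cell 2=D, cell 3=F, cell 4=C, cell 5=G

cell 4 must be C (only option left). Eliminate C elsewhere: cell 3, cell 5.
cell 3 must be F (only option left). Eliminate F elsewhere: cell 1, cell 2, cell 5.
cell 2 must be D (only option left). So cell 1 can't be D.
cell 1 must be E (only option left). Strike E from cell 5.
cell 5's domain is down to {G}, so cell 5 = G.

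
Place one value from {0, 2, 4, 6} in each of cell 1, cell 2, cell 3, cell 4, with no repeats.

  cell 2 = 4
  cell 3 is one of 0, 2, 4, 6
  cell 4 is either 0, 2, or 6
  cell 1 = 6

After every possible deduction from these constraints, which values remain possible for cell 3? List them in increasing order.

0, 2

cell 1 must be 6 (only option left). So cell 3, cell 4 can't be 6.
cell 2 has just one choice, so cell 2 = 4. Eliminate 4 elsewhere: cell 3.
No further eliminations apply; cell 3 can still be any of 0, 2.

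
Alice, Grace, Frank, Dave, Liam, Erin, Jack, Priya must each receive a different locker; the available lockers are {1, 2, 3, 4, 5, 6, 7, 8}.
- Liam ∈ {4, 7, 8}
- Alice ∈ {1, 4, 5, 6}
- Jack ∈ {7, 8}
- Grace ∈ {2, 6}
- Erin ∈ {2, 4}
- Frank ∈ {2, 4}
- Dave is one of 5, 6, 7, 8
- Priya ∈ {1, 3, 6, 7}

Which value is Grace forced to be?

Among the 8 variables, 3 fits only Priya (and all 8 values in {1, 2, 3, 4, 5, 6, 7, 8} must be used), so Priya = 3.
Among the 7 still-open variables, 1 fits only Alice (and all 7 values in {1, 2, 4, 5, 6, 7, 8} must be used), so Alice = 1.
Among the 6 still-open variables, 5 fits only Dave (and all 6 values in {2, 4, 5, 6, 7, 8} must be used), so Dave = 5.
The 5 still-open variables together cover exactly {2, 4, 6, 7, 8} — 5 values for 5 variables — and 6 appears only in Grace's list, so Grace = 6.

6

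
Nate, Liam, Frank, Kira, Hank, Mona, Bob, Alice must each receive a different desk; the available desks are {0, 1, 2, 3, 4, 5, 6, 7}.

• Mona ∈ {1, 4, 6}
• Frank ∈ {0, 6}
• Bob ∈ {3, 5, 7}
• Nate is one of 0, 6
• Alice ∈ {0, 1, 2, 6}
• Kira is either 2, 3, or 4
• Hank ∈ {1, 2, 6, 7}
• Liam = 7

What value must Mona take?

4

Liam has just one choice, so Liam = 7. Eliminate 7 elsewhere: Hank, Bob.
The 7 still-open variables together cover exactly {0, 1, 2, 3, 4, 5, 6} — 7 values for 7 variables — and 5 appears only in Bob's list, so Bob = 5.
The 6 still-open variables draw from only 6 values {0, 1, 2, 3, 4, 6}, so each is used; only Kira can be 3, hence Kira = 3.
The 5 still-open variables draw from only 5 values {0, 1, 2, 4, 6}, so each is used; only Mona can be 4, hence Mona = 4.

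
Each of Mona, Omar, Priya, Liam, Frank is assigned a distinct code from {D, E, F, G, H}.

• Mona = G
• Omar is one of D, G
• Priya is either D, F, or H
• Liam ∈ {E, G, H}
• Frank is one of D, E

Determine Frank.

Mona must be G (only option left). Remove G from Omar, Liam.
That leaves Omar = D. Eliminate D elsewhere: Priya, Frank.
So Frank = E.

E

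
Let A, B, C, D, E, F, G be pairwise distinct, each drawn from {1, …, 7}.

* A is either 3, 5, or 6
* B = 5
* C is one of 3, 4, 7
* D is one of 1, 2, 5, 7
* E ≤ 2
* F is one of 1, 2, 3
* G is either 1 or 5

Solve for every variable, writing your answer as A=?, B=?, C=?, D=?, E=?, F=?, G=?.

B must be 5 (only option left). So A, D, G can't be 5.
That leaves G = 1. Strike 1 from D, E, F.
E has just one choice, so E = 2. Eliminate 2 elsewhere: D, F.
F's domain is down to {3}, so F = 3. So A, C can't be 3.
A has just one choice, so A = 6.
That leaves D = 7. Eliminate 7 elsewhere: C.
C has just one choice, so C = 4.

A=6, B=5, C=4, D=7, E=2, F=3, G=1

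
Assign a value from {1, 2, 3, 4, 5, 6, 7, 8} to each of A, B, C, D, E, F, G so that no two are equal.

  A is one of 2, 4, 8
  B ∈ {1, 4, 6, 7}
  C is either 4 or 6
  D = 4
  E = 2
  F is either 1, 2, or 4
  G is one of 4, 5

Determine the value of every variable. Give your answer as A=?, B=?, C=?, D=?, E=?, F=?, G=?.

D has just one choice, so D = 4. Remove 4 from A, B, C, F, G.
E's domain is down to {2}, so E = 2. So A, F can't be 2.
F's domain is down to {1}, so F = 1. Eliminate 1 elsewhere: B.
G has just one choice, so G = 5.
A's domain is down to {8}, so A = 8.
C has just one choice, so C = 6. Eliminate 6 elsewhere: B.
That leaves B = 7.

A=8, B=7, C=6, D=4, E=2, F=1, G=5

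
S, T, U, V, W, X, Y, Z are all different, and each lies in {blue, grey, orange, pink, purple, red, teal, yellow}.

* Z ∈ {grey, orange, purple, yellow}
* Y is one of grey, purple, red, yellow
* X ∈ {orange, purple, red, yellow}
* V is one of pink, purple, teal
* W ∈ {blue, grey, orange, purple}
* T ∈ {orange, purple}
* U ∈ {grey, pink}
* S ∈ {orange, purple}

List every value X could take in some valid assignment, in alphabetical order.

red, yellow

The 8 variables together cover exactly {blue, grey, orange, pink, purple, red, teal, yellow} — 8 values for 8 variables — and blue appears only in W's list, so W = blue.
Among the 7 still-open variables, teal fits only V (and all 7 values in {grey, orange, pink, purple, red, teal, yellow} must be used), so V = teal.
The 6 still-open variables together cover exactly {grey, orange, pink, purple, red, yellow} — 6 values for 6 variables — and pink appears only in U's list, so U = pink.
S and T share exactly the 2 values {orange, purple}; by pigeonhole those values go to them, so strike orange, purple from X, Y, Z.
No further eliminations apply; X can still be any of red, yellow.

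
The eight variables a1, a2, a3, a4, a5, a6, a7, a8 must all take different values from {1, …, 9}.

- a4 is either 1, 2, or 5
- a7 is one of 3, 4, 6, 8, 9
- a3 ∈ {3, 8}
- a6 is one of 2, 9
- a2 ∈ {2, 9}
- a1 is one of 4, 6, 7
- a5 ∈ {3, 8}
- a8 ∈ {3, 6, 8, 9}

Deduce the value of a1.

7

The 2 variables a2 and a6 are confined to {2, 9}, which locks those values in; drop them from a4, a7, a8.
a3 and a5 between them cover only {3, 8} — a naked pair. Remove those values from a7, a8.
a8 must be 6 (only option left). Eliminate 6 elsewhere: a1, a7.
a7 must be 4 (only option left). Eliminate 4 elsewhere: a1.
So a1 = 7.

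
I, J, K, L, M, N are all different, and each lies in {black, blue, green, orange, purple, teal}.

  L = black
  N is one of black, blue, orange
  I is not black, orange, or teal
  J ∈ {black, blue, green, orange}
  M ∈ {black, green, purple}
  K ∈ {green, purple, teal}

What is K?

L's domain is down to {black}, so L = black. So J, M, N can't be black.
The 5 still-open variables draw from only 5 values {blue, green, orange, purple, teal}, so each is used; only K can be teal, hence K = teal.

teal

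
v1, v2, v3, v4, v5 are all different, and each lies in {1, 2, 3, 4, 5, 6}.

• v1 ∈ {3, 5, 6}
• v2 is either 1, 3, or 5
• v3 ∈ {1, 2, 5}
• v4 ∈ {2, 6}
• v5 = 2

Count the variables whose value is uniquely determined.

v5 has just one choice, so v5 = 2. Eliminate 2 elsewhere: v3, v4.
v4 has just one choice, so v4 = 6. Remove 6 from v1.
Determined: v4=6, v5=2. The other variables each still have more than one consistent value. That makes 2.

2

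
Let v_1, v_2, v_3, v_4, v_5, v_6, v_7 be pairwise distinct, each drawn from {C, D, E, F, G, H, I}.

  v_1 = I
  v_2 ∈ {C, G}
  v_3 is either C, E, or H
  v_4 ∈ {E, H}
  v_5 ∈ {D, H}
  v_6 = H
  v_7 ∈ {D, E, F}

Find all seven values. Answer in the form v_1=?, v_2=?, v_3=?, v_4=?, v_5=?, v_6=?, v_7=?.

v_1=I, v_2=G, v_3=C, v_4=E, v_5=D, v_6=H, v_7=F

v_1 has just one choice, so v_1 = I.
That leaves v_6 = H. Eliminate H elsewhere: v_3, v_4, v_5.
v_4's domain is down to {E}, so v_4 = E. Remove E from v_3, v_7.
v_5's domain is down to {D}, so v_5 = D. Eliminate D elsewhere: v_7.
v_7's domain is down to {F}, so v_7 = F.
v_3 must be C (only option left). Eliminate C elsewhere: v_2.
v_2 has just one choice, so v_2 = G.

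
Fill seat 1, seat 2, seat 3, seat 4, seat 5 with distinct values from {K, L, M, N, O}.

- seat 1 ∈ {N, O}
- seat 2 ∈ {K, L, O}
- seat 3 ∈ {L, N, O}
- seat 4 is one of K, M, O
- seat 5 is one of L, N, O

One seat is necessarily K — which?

seat 2

The 5 variables draw from only 5 values {K, L, M, N, O}, so each is used; only seat 4 can be M, hence seat 4 = M.
Among the 4 still-open variables, K fits only seat 2 (and all 4 values in {K, L, N, O} must be used), so seat 2 = K.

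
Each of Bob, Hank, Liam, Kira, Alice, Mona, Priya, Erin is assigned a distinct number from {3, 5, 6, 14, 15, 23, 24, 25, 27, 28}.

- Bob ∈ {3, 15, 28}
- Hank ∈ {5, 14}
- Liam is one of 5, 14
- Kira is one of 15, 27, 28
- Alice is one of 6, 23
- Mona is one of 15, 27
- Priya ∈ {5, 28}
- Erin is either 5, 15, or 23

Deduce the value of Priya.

28

Among the 8 variables, 3 fits only Bob (and all 8 values in {3, 5, 6, 14, 15, 23, 27, 28} must be used), so Bob = 3.
The 7 still-open variables draw from only 7 values {5, 6, 14, 15, 23, 27, 28}, so each is used; only Alice can be 6, hence Alice = 6.
Among the 6 still-open variables, 23 fits only Erin (and all 6 values in {5, 14, 15, 23, 27, 28} must be used), so Erin = 23.
Hank and Liam between them cover only {5, 14} — a naked pair. Remove those values from Priya.
So Priya = 28.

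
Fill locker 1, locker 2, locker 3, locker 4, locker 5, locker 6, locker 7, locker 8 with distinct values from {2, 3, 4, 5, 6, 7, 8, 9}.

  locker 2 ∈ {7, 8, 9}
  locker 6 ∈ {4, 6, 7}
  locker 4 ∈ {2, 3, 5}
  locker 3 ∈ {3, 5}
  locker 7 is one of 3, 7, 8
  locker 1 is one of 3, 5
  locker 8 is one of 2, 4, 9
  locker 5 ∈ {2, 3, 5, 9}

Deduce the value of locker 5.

9

The 8 variables together cover exactly {2, 3, 4, 5, 6, 7, 8, 9} — 8 values for 8 variables — and 6 appears only in locker 6's list, so locker 6 = 6.
The 7 still-open variables together cover exactly {2, 3, 4, 5, 7, 8, 9} — 7 values for 7 variables — and 4 appears only in locker 8's list, so locker 8 = 4.
The 2 variables locker 1 and locker 3 are confined to {3, 5}, which locks those values in; drop them from locker 4, locker 5, locker 7.
locker 4 must be 2 (only option left). Strike 2 from locker 5.
So locker 5 = 9.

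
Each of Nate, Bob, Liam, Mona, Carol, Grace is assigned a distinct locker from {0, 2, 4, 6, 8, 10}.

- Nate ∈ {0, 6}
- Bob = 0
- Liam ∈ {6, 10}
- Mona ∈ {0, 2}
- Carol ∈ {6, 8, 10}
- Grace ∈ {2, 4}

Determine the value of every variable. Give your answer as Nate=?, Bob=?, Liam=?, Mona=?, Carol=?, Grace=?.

Nate=6, Bob=0, Liam=10, Mona=2, Carol=8, Grace=4

Bob's domain is down to {0}, so Bob = 0. Eliminate 0 elsewhere: Nate, Mona.
Mona must be 2 (only option left). So Grace can't be 2.
Grace has just one choice, so Grace = 4.
Nate has just one choice, so Nate = 6. Eliminate 6 elsewhere: Liam, Carol.
That leaves Liam = 10. Remove 10 from Carol.
Carol has just one choice, so Carol = 8.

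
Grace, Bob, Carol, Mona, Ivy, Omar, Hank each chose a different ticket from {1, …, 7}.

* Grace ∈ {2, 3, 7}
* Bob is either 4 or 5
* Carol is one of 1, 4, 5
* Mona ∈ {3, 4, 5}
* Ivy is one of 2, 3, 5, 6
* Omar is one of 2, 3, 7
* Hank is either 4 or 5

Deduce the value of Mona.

The 7 variables draw from only 7 values {1, 2, 3, 4, 5, 6, 7}, so each is used; only Carol can be 1, hence Carol = 1.
The 6 still-open variables together cover exactly {2, 3, 4, 5, 6, 7} — 6 values for 6 variables — and 6 appears only in Ivy's list, so Ivy = 6.
Bob and Hank between them cover only {4, 5} — a naked pair. Remove those values from Mona.
So Mona = 3.

3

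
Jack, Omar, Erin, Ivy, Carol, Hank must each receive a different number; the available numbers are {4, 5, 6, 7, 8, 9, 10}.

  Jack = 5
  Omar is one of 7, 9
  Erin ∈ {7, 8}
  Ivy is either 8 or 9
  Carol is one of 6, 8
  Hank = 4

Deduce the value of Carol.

Jack's domain is down to {5}, so Jack = 5.
Hank must be 4 (only option left).
The 4 still-open variables together cover exactly {6, 7, 8, 9} — 4 values for 4 variables — and 6 appears only in Carol's list, so Carol = 6.

6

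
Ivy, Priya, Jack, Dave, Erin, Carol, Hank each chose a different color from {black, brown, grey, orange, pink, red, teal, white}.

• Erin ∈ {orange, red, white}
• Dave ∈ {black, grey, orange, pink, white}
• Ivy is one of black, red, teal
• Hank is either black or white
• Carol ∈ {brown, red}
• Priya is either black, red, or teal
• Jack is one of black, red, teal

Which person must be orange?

Erin

Ivy, Priya, Jack share exactly the 3 values {black, red, teal}; by pigeonhole those values go to them, so strike black, red, teal from Dave, Erin, Carol, Hank.
Carol has just one choice, so Carol = brown.
That leaves Hank = white. So Dave, Erin can't be white.
So orange goes to Erin.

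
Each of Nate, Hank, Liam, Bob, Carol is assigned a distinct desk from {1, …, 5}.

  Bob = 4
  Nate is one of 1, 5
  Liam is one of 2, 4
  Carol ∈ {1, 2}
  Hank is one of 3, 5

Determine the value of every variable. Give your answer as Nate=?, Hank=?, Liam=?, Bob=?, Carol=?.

Nate=5, Hank=3, Liam=2, Bob=4, Carol=1

Bob's domain is down to {4}, so Bob = 4. Strike 4 from Liam.
Liam must be 2 (only option left). So Carol can't be 2.
Carol's domain is down to {1}, so Carol = 1. So Nate can't be 1.
Nate's domain is down to {5}, so Nate = 5. Strike 5 from Hank.
That leaves Hank = 3.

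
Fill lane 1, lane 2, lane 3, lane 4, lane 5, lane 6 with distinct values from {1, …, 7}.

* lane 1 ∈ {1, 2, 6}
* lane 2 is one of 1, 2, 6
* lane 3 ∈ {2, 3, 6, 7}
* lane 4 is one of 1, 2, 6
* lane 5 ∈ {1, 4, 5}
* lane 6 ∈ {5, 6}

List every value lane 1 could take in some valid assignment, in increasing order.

lane 1, lane 2, lane 4 share exactly the 3 values {1, 2, 6}; by pigeonhole those values go to them, so strike 1, 2, 6 from lane 3, lane 5, lane 6.
lane 6 must be 5 (only option left). Eliminate 5 elsewhere: lane 5.
lane 5 must be 4 (only option left).
No further eliminations apply; lane 1 can still be any of 1, 2, 6.

1, 2, 6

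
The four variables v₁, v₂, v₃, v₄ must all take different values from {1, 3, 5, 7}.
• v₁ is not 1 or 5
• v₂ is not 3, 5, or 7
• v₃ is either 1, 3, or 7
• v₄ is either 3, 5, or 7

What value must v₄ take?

v₂'s domain is down to {1}, so v₂ = 1. Eliminate 1 elsewhere: v₃.
The 3 still-open variables together cover exactly {3, 5, 7} — 3 values for 3 variables — and 5 appears only in v₄'s list, so v₄ = 5.

5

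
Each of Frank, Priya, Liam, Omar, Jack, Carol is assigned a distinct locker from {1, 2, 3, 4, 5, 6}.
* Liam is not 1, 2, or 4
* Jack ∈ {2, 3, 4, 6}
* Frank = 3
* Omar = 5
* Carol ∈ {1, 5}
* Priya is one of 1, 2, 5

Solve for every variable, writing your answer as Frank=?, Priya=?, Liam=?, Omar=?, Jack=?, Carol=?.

Frank's domain is down to {3}, so Frank = 3. Eliminate 3 elsewhere: Liam, Jack.
Omar has just one choice, so Omar = 5. Remove 5 from Priya, Liam, Carol.
Carol has just one choice, so Carol = 1. Remove 1 from Priya.
That leaves Priya = 2. Remove 2 from Jack.
That leaves Liam = 6. Strike 6 from Jack.
Jack's domain is down to {4}, so Jack = 4.

Frank=3, Priya=2, Liam=6, Omar=5, Jack=4, Carol=1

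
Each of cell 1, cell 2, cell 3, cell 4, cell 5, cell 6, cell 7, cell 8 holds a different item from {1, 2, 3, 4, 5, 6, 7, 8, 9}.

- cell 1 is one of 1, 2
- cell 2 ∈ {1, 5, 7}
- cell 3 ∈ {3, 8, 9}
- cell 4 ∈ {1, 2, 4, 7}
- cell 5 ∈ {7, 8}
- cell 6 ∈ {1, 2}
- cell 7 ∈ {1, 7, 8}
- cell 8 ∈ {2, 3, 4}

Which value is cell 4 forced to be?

4

The 8 variables draw from only 8 values {1, 2, 3, 4, 5, 7, 8, 9}, so each is used; only cell 2 can be 5, hence cell 2 = 5.
Among the 7 still-open variables, 9 fits only cell 3 (and all 7 values in {1, 2, 3, 4, 7, 8, 9} must be used), so cell 3 = 9.
The 6 still-open variables together cover exactly {1, 2, 3, 4, 7, 8} — 6 values for 6 variables — and 3 appears only in cell 8's list, so cell 8 = 3.
The 5 still-open variables together cover exactly {1, 2, 4, 7, 8} — 5 values for 5 variables — and 4 appears only in cell 4's list, so cell 4 = 4.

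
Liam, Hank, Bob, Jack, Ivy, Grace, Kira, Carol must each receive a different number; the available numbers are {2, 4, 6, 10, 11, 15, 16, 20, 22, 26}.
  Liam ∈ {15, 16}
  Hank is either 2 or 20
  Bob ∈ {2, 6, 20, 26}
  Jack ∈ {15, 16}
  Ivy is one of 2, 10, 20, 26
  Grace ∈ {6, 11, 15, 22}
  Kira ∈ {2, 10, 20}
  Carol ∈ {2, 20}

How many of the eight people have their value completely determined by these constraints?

3

The 2 variables Liam and Jack are confined to {15, 16}, which locks those values in; drop them from Grace.
Hank and Carol between them cover only {2, 20} — a naked pair. Remove those values from Bob, Ivy, Kira.
Kira has just one choice, so Kira = 10. Remove 10 from Ivy.
Ivy must be 26 (only option left). Remove 26 from Bob.
Bob has just one choice, so Bob = 6. So Grace can't be 6.
Determined: Bob=6, Ivy=26, Kira=10. The other people each still have more than one consistent value. That makes 3.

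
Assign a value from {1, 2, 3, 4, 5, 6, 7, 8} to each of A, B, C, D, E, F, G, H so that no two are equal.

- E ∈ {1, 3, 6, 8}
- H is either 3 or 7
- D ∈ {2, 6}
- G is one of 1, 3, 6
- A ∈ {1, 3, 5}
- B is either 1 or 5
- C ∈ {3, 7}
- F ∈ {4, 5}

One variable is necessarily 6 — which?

Among the 8 variables, 2 fits only D (and all 8 values in {1, 2, 3, 4, 5, 6, 7, 8} must be used), so D = 2.
The 7 still-open variables together cover exactly {1, 3, 4, 5, 6, 7, 8} — 7 values for 7 variables — and 4 appears only in F's list, so F = 4.
The 6 still-open variables together cover exactly {1, 3, 5, 6, 7, 8} — 6 values for 6 variables — and 8 appears only in E's list, so E = 8.
The 5 still-open variables draw from only 5 values {1, 3, 5, 6, 7}, so each is used; only G can be 6, hence G = 6.

G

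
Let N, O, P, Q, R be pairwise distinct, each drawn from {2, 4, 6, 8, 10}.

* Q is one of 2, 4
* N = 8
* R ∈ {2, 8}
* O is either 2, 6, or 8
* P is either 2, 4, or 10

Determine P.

N's domain is down to {8}, so N = 8. Remove 8 from O, R.
R has just one choice, so R = 2. Strike 2 from O, P, Q.
O's domain is down to {6}, so O = 6.
Q must be 4 (only option left). Strike 4 from P.
So P = 10.

10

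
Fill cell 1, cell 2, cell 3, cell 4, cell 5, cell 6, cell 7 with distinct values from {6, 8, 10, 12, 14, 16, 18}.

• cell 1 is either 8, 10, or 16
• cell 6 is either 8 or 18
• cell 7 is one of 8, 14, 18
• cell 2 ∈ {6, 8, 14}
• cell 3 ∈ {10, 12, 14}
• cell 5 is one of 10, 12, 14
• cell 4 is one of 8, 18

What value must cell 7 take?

14

The 7 variables together cover exactly {6, 8, 10, 12, 14, 16, 18} — 7 values for 7 variables — and 6 appears only in cell 2's list, so cell 2 = 6.
The 6 still-open variables draw from only 6 values {8, 10, 12, 14, 16, 18}, so each is used; only cell 1 can be 16, hence cell 1 = 16.
The 2 variables cell 4 and cell 6 are confined to {8, 18}, which locks those values in; drop them from cell 7.
So cell 7 = 14.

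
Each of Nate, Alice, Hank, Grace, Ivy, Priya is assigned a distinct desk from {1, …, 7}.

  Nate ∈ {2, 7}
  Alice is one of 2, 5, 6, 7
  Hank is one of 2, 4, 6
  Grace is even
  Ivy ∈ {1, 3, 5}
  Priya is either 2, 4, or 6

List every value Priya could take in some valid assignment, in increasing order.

The 3 variables Hank, Grace, Priya are confined to {2, 4, 6}, which locks those values in; drop them from Nate, Alice.
Nate has just one choice, so Nate = 7. Strike 7 from Alice.
Alice's domain is down to {5}, so Alice = 5. Remove 5 from Ivy.
No further eliminations apply; Priya can still be any of 2, 4, 6.

2, 4, 6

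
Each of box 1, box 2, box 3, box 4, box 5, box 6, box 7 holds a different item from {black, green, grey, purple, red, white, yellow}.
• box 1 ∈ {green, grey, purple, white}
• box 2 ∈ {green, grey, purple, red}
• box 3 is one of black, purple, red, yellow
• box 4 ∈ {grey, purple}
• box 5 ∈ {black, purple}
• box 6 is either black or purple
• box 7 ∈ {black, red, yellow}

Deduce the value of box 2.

green

Among the 7 variables, white fits only box 1 (and all 7 values in {black, green, grey, purple, red, white, yellow} must be used), so box 1 = white.
Among the 6 still-open variables, green fits only box 2 (and all 6 values in {black, green, grey, purple, red, yellow} must be used), so box 2 = green.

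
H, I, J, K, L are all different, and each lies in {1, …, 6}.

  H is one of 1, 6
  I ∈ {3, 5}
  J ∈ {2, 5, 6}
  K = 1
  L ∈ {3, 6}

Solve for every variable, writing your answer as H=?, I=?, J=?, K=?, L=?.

K has just one choice, so K = 1. So H can't be 1.
That leaves H = 6. Eliminate 6 elsewhere: J, L.
That leaves L = 3. Remove 3 from I.
I's domain is down to {5}, so I = 5. Strike 5 from J.
J must be 2 (only option left).

H=6, I=5, J=2, K=1, L=3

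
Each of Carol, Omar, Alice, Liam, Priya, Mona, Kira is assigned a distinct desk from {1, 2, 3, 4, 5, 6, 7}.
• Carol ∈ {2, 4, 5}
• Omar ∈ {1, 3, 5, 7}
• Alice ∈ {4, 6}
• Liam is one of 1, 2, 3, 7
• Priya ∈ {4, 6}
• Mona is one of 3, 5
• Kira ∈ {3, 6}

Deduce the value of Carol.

2

Alice and Priya share exactly the 2 values {4, 6}; by pigeonhole those values go to them, so strike 4, 6 from Carol, Kira.
Kira's domain is down to {3}, so Kira = 3. Remove 3 from Omar, Liam, Mona.
Mona must be 5 (only option left). Strike 5 from Carol, Omar.
So Carol = 2.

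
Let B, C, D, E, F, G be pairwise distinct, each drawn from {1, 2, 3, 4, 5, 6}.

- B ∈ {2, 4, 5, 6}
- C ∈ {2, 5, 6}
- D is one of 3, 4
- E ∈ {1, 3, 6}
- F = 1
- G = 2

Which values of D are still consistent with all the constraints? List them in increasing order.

3, 4

F's domain is down to {1}, so F = 1. Remove 1 from E.
That leaves G = 2. Eliminate 2 elsewhere: B, C.
No further eliminations apply; D can still be any of 3, 4.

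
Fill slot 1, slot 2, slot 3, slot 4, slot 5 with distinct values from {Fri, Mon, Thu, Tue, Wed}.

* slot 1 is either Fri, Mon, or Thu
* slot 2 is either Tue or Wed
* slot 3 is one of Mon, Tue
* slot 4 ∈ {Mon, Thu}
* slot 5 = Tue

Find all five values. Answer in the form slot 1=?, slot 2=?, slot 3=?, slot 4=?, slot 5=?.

slot 1=Fri, slot 2=Wed, slot 3=Mon, slot 4=Thu, slot 5=Tue

slot 5 has just one choice, so slot 5 = Tue. Eliminate Tue elsewhere: slot 2, slot 3.
slot 2's domain is down to {Wed}, so slot 2 = Wed.
slot 3 must be Mon (only option left). Remove Mon from slot 1, slot 4.
slot 4's domain is down to {Thu}, so slot 4 = Thu. Remove Thu from slot 1.
slot 1's domain is down to {Fri}, so slot 1 = Fri.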